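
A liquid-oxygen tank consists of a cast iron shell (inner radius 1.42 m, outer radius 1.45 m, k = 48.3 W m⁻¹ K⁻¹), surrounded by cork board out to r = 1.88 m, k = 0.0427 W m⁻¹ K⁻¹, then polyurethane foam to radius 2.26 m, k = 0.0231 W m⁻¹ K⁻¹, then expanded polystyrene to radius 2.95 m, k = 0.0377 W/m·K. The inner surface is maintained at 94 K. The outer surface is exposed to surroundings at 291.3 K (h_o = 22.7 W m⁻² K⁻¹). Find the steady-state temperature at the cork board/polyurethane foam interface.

Treat each layer as a resistance in series:
  R_cast iron = (1/1.42 − 1/1.45)/(4πk) = 0.01457/(4π·48.3) = 2.401×10^-5 K/W
  R_cork board = (1/1.45 − 1/1.88)/(4πk) = 0.1577/(4π·0.0427) = 0.2940 K/W
  R_polyurethane foam = (1/1.88 − 1/2.26)/(4πk) = 0.08944/(4π·0.0231) = 0.3081 K/W
  R_expanded polystyrene = (1/2.26 − 1/2.95)/(4πk) = 0.1035/(4π·0.0377) = 0.2185 K/W
  R_conv,out = 1/(4πr²h) = 1/(4π·2.95²·22.7) = 4.028×10^-4 K/W
ΣR = 2.401×10^-5 + 0.2940 + 0.3081 + 0.2185 + 4.028×10^-4 = 0.8210 K/W
Q = ΔT/ΣR = (94 K − 291.3 K)/0.8210 = -240.3 W
From the inner boundary to the cork board/polyurethane foam interface, ΣR_partial = 0.2940 K/W.
T_interface = T_in − Q·ΣR_partial = 94 K − (-240.3)(0.2940) = 165 K

T = 165 K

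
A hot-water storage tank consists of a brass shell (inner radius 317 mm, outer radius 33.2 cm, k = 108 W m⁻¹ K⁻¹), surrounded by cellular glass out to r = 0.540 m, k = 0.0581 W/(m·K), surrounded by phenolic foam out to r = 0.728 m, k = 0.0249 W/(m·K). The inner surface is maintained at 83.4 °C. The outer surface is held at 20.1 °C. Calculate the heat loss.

Resistance network (inner→outer):
  R_brass = (1/0.317 − 1/0.332)/(4πk) = 0.1425/(4π·108) = 1.050×10^-4 K/W
  R_cellular glass = (1/0.332 − 1/0.540)/(4πk) = 1.160/(4π·0.0581) = 1.589 K/W
  R_phenolic foam = (1/0.540 − 1/0.728)/(4πk) = 0.4782/(4π·0.0249) = 1.528 K/W
ΣR = 1.050×10^-4 + 1.589 + 1.528 = 3.117 K/W
Q = ΔT/ΣR = (83.4 °C − 20.1 °C)/3.117 = 20.3 W

Q = 20.3 W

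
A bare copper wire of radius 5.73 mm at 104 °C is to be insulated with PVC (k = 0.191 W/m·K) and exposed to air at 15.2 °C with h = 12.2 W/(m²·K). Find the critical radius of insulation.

r_cr = 1.57 cm

For a cylinder, r_cr = k_ins/h = 0.191/12.2 = 0.0157 m = 1.57 cm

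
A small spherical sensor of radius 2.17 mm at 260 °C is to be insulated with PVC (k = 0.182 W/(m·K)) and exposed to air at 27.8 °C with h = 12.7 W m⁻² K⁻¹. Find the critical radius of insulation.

For a sphere, r_cr = 2k_ins/h = 2·0.182/12.7 = 0.0287 m = 2.87 cm

r_cr = 2.87 cm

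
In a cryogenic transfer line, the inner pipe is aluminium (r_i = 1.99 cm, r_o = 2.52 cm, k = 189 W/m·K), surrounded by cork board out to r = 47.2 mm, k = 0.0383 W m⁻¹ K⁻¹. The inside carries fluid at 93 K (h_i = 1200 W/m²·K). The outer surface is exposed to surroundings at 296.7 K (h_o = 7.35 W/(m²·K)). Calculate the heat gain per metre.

Q' = 66.3 W/m

Resistance network (inner→outer):
  R'_conv,in = 1/(2πr h) = 1/(2π·0.0199·1200) = 0.006665 m·K/W
  R'_aluminium = ln(0.0252/0.0199)/(2πk) = 0.2361/(2π·189) = 1.988×10^-4 m·K/W
  R'_cork board = ln(0.0472/0.0252)/(2πk) = 0.6275/(2π·0.0383) = 2.608 m·K/W
  R'_conv,out = 1/(2πr h) = 1/(2π·0.0472·7.35) = 0.4588 m·K/W
ΣR = 0.006665 + 1.988×10^-4 + 2.608 + 0.4588 = 3.074 m·K/W
Q' = ΔT/ΣR = (93 K − 296.7 K)/3.074 = -66.3 W/m
(Negative Q' ⇒ heat flows inward; heat gain = 66.3 W/m.)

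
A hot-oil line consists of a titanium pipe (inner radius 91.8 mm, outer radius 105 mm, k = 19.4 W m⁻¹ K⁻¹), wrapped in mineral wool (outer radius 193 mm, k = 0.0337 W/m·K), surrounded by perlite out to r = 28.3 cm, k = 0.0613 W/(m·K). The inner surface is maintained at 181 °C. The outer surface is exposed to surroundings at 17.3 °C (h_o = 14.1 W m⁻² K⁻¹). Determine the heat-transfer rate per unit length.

Q' = 41.9 W/m

Resistance network (inner→outer):
  R'_titanium = ln(0.105/0.0918)/(2πk) = 0.1343/(2π·19.4) = 0.001102 m·K/W
  R'_mineral wool = ln(0.193/0.105)/(2πk) = 0.6087/(2π·0.0337) = 2.875 m·K/W
  R'_perlite = ln(0.283/0.193)/(2πk) = 0.3828/(2π·0.0613) = 0.9938 m·K/W
  R'_conv,out = 1/(2πr h) = 1/(2π·0.283·14.1) = 0.03989 m·K/W
ΣR = 0.001102 + 2.875 + 0.9938 + 0.03989 = 3.910 m·K/W
Q' = ΔT/ΣR = (181 °C − 17.3 °C)/3.910 = 41.9 W/m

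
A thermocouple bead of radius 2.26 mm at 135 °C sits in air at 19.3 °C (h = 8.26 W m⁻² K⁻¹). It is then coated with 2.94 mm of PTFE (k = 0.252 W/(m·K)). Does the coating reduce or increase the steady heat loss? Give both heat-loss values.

increases: 0.0613 → 0.266 W

Critical radius for a sphere: r_cr = 2k/h = 0.0610 m = 6.10 cm.
Outer radius after coating: r₂ = 0.00226 + 0.00294 = 0.00520 m.
Since r₁ < r_cr and r₂ ≤ r_cr, the coating moves toward the maximum at r_cr — heat loss rises.
Bare: R = 1/(4πr₁²h) = 1886 K/W; Q = 115.7/1886 = 0.0613 W.
Coated: R = R_cond + R_conv = 435.3 K/W; Q = 115.7/435.3 = 0.266 W.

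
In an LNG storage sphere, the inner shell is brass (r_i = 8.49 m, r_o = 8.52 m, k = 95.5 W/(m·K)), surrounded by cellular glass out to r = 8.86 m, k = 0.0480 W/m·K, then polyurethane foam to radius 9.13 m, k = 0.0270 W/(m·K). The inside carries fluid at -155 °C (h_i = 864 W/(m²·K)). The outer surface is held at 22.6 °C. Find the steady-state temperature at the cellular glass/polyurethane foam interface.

T = -78.4 °C

Treat each layer as a resistance in series:
  R_conv,in = 1/(4πr²h) = 1/(4π·8.49²·864) = 1.278×10^-6 K/W
  R_brass = (1/8.49 − 1/8.52)/(4πk) = 4.147×10^-4/(4π·95.5) = 3.456×10^-7 K/W
  R_cellular glass = (1/8.52 − 1/8.86)/(4πk) = 0.004504/(4π·0.0480) = 0.007467 K/W
  R_polyurethane foam = (1/8.86 − 1/9.13)/(4πk) = 0.003338/(4π·0.0270) = 0.009838 K/W
ΣR = 1.278×10^-6 + 3.456×10^-7 + 0.007467 + 0.009838 = 0.01731 K/W
Q = ΔT/ΣR = (-155 °C − 22.6 °C)/0.01731 = -10260 W
From the inner boundary to the cellular glass/polyurethane foam interface, ΣR_partial = 0.007469 K/W.
T_interface = T_in − Q·ΣR_partial = -155 °C − (-10260)(0.007469) = -78.4 °C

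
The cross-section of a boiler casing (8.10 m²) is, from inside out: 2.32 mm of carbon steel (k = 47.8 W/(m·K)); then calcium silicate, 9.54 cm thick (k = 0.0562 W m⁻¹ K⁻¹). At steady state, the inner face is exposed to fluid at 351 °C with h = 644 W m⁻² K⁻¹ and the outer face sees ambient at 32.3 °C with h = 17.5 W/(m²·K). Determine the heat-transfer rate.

Treat each layer as a resistance in series:
  R_conv,in = 1/(hA) = 1/(644·8.10) = 1.917×10^-4 K/W
  R_carbon steel = L/(kA) = 0.00232/(47.8·8.10) = 5.992×10^-6 K/W
  R_calcium silicate = L/(kA) = 0.0954/(0.0562·8.10) = 0.2096 K/W
  R_conv,out = 1/(hA) = 1/(17.5·8.10) = 0.007055 K/W
ΣR = 1.917×10^-4 + 5.992×10^-6 + 0.2096 + 0.007055 = 0.2169 K/W
Q = ΔT/ΣR = (351 °C − 32.3 °C)/0.2169 = 1470 W

Q = 1470 W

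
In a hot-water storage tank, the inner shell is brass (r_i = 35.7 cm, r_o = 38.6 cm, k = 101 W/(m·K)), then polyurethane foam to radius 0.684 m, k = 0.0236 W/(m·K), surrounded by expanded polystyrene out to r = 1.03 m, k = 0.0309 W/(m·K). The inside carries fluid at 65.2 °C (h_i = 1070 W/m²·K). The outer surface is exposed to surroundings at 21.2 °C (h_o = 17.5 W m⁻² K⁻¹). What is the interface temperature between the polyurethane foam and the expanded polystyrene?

T = 32.2 °C

Series thermal resistances, inner to outer:
  R_conv,in = 1/(4πr²h) = 1/(4π·0.357²·1070) = 5.835×10^-4 K/W
  R_brass = (1/0.357 − 1/0.386)/(4πk) = 0.2104/(4π·101) = 1.658×10^-4 K/W
  R_polyurethane foam = (1/0.386 − 1/0.684)/(4πk) = 1.129/(4π·0.0236) = 3.806 K/W
  R_expanded polystyrene = (1/0.684 − 1/1.03)/(4πk) = 0.4911/(4π·0.0309) = 1.265 K/W
  R_conv,out = 1/(4πr²h) = 1/(4π·1.03²·17.5) = 0.004286 K/W
ΣR = 5.835×10^-4 + 1.658×10^-4 + 3.806 + 1.265 + 0.004286 = 5.076 K/W
Q = ΔT/ΣR = (65.2 °C − 21.2 °C)/5.076 = 8.668 W
From the inner boundary to the polyurethane foam/expanded polystyrene interface, ΣR_partial = 3.807 K/W.
T_interface = T_in − Q·ΣR_partial = 65.2 °C − (8.668)(3.807) = 32.2 °C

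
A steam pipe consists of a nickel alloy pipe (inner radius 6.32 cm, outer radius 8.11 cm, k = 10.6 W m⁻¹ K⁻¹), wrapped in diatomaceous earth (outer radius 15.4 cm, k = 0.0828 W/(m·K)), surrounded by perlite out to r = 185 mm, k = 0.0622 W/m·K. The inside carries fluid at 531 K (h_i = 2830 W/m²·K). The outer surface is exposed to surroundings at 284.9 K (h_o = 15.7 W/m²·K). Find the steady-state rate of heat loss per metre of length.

Q' = 140 W/m

Treat each layer as a resistance in series:
  R'_conv,in = 1/(2πr h) = 1/(2π·0.0632·2830) = 8.898×10^-4 m·K/W
  R'_nickel alloy = ln(0.0811/0.0632)/(2πk) = 0.2494/(2π·10.6) = 0.003744 m·K/W
  R'_diatomaceous earth = ln(0.154/0.0811)/(2πk) = 0.6413/(2π·0.0828) = 1.233 m·K/W
  R'_perlite = ln(0.185/0.154)/(2πk) = 0.1834/(2π·0.0622) = 0.4693 m·K/W
  R'_conv,out = 1/(2πr h) = 1/(2π·0.185·15.7) = 0.05480 m·K/W
ΣR = 8.898×10^-4 + 0.003744 + 1.233 + 0.4693 + 0.05480 = 1.762 m·K/W
Q' = ΔT/ΣR = (531 K − 284.9 K)/1.762 = 140 W/m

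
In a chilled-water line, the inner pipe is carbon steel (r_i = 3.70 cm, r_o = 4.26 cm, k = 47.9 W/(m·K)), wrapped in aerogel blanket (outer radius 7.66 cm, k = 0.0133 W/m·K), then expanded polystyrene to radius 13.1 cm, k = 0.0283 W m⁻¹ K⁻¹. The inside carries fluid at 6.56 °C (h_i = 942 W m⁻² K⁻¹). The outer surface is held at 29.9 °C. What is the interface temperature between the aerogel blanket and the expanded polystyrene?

Treat each layer as a resistance in series:
  R'_conv,in = 1/(2πr h) = 1/(2π·0.0370·942) = 0.004566 m·K/W
  R'_carbon steel = ln(0.0426/0.0370)/(2πk) = 0.1409/(2π·47.9) = 4.683×10^-4 m·K/W
  R'_aerogel blanket = ln(0.0766/0.0426)/(2πk) = 0.5867/(2π·0.0133) = 7.021 m·K/W
  R'_expanded polystyrene = ln(0.131/0.0766)/(2πk) = 0.5366/(2π·0.0283) = 3.018 m·K/W
ΣR = 0.004566 + 4.683×10^-4 + 7.021 + 3.018 = 10.04 m·K/W
Q' = ΔT/ΣR = (6.56 °C − 29.9 °C)/10.04 = -2.325 W/m
From the inner boundary to the aerogel blanket/expanded polystyrene interface, ΣR_partial = 7.026 m·K/W.
T_interface = T_in − Q'·ΣR_partial = 6.56 °C − (-2.325)(7.026) = 22.9 °C

T = 22.9 °C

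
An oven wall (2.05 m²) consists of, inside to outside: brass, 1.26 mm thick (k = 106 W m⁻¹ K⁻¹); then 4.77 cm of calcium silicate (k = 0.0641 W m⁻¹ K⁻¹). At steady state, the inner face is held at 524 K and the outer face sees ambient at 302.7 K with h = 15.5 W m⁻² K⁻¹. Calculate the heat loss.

Q = 561 W

Series thermal resistances, inner to outer:
  R_brass = L/(kA) = 0.00126/(106·2.05) = 5.798×10^-6 K/W
  R_calcium silicate = L/(kA) = 0.0477/(0.0641·2.05) = 0.3630 K/W
  R_conv,out = 1/(hA) = 1/(15.5·2.05) = 0.03147 K/W
ΣR = 5.798×10^-6 + 0.3630 + 0.03147 = 0.3945 K/W
Q = ΔT/ΣR = (524 K − 302.7 K)/0.3945 = 561 W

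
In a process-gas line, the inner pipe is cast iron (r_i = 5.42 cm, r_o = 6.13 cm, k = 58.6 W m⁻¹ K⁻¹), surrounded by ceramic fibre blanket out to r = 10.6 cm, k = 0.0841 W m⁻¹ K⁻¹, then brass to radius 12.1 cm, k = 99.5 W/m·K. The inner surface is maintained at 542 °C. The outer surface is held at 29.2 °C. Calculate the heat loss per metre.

Resistance network (inner→outer):
  R'_cast iron = ln(0.0613/0.0542)/(2πk) = 0.1231/(2π·58.6) = 3.343×10^-4 m·K/W
  R'_ceramic fibre blanket = ln(0.106/0.0613)/(2πk) = 0.5477/(2π·0.0841) = 1.036 m·K/W
  R'_brass = ln(0.121/0.106)/(2πk) = 0.1324/(2π·99.5) = 2.117×10^-4 m·K/W
ΣR = 3.343×10^-4 + 1.036 + 2.117×10^-4 = 1.037 m·K/W
Q' = ΔT/ΣR = (542 °C − 29.2 °C)/1.037 = 495 W/m

Q' = 495 W/m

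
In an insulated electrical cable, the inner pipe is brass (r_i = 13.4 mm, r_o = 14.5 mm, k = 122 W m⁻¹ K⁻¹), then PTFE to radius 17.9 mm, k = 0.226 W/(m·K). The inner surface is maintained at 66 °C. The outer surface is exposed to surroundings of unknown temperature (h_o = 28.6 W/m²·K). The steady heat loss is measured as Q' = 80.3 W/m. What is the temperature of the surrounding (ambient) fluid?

T_out = 29.1 °C

Sum the resistances:
  R'_brass = ln(0.0145/0.0134)/(2πk) = 0.07889/(2π·122) = 1.029×10^-4 m·K/W
  R'_PTFE = ln(0.0179/0.0145)/(2πk) = 0.2107/(2π·0.226) = 0.1483 m·K/W
  R'_conv,out = 1/(2πr h) = 1/(2π·0.0179·28.6) = 0.3109 m·K/W
ΣR = 0.4593 m·K/W
ΔT = Q'·ΣR = 80.3 × 0.4593 = 36.88 K
Heat flows outward, so T_out = T_in − ΔT = 66 − 36.88 = 29.1 °C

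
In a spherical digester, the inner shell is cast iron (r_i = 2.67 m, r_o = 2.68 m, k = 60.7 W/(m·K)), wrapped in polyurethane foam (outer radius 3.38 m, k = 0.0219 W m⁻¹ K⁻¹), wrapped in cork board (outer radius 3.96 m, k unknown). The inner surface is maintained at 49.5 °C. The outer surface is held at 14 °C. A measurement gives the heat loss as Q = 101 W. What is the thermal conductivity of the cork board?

ΣR = ΔT/Q = |49.5 − 14|/101 = 0.3515 K/W
Known resistances:
  R_cast iron = (1/2.67 − 1/2.68)/(4πk) = 0.001398/(4π·60.7) = 1.832×10^-6 K/W
  R_polyurethane foam = (1/2.68 − 1/3.38)/(4πk) = 0.07728/(4π·0.0219) = 0.2808 K/W
R_cork board = ΣR − ΣR_known = 0.3515 − 0.2808 = 0.07070 K/W
(1/r₁−1/r₂)/(4πk) = 0.07070 ⇒ k = 0.04333/(4π·0.07070) = 0.0488 W/m·K

k = 0.0488 W/m·K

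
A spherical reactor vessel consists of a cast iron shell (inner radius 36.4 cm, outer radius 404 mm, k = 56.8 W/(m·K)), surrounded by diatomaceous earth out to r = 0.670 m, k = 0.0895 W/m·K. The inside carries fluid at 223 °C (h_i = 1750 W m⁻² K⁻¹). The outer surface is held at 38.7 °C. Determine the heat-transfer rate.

Q = 211 W

Resistance network (inner→outer):
  R_conv,in = 1/(4πr²h) = 1/(4π·0.364²·1750) = 3.432×10^-4 K/W
  R_cast iron = (1/0.364 − 1/0.404)/(4πk) = 0.2720/(4π·56.8) = 3.811×10^-4 K/W
  R_diatomaceous earth = (1/0.404 − 1/0.670)/(4πk) = 0.9827/(4π·0.0895) = 0.8738 K/W
ΣR = 3.432×10^-4 + 3.811×10^-4 + 0.8738 = 0.8745 K/W
Q = ΔT/ΣR = (223 °C − 38.7 °C)/0.8745 = 211 W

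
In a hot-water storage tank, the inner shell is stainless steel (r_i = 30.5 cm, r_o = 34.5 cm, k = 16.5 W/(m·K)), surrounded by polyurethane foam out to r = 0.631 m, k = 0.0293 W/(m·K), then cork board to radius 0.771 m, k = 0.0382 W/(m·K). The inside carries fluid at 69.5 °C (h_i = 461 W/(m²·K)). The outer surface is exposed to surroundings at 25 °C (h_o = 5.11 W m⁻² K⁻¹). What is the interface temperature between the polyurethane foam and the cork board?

T = 31.6 °C

Resistance network (inner→outer):
  R_conv,in = 1/(4πr²h) = 1/(4π·0.305²·461) = 0.001856 K/W
  R_stainless steel = (1/0.305 − 1/0.345)/(4πk) = 0.3801/(4π·16.5) = 0.001833 K/W
  R_polyurethane foam = (1/0.345 − 1/0.631)/(4πk) = 1.314/(4π·0.0293) = 3.568 K/W
  R_cork board = (1/0.631 − 1/0.771)/(4πk) = 0.2878/(4π·0.0382) = 0.5995 K/W
  R_conv,out = 1/(4πr²h) = 1/(4π·0.771²·5.11) = 0.02620 K/W
ΣR = 0.001856 + 0.001833 + 3.568 + 0.5995 + 0.02620 = 4.197 K/W
Q = ΔT/ΣR = (69.5 °C − 25 °C)/4.197 = 10.60 W
From the inner boundary to the polyurethane foam/cork board interface, ΣR_partial = 3.572 K/W.
T_interface = T_in − Q·ΣR_partial = 69.5 °C − (10.60)(3.572) = 31.6 °C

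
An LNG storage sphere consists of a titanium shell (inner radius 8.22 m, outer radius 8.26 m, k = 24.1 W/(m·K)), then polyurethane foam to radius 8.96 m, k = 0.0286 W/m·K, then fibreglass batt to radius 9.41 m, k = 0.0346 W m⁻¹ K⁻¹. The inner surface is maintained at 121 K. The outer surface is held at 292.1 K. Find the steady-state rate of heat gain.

Series thermal resistances, inner to outer:
  R_titanium = (1/8.22 − 1/8.26)/(4πk) = 5.891×10^-4/(4π·24.1) = 1.945×10^-6 K/W
  R_polyurethane foam = (1/8.26 − 1/8.96)/(4πk) = 0.009458/(4π·0.0286) = 0.02632 K/W
  R_fibreglass batt = (1/8.96 − 1/9.41)/(4πk) = 0.005337/(4π·0.0346) = 0.01228 K/W
ΣR = 1.945×10^-6 + 0.02632 + 0.01228 = 0.03860 K/W
Q = ΔT/ΣR = (121 K − 292.1 K)/0.03860 = -4430 W
(Negative Q ⇒ heat flows inward; heat gain = 4430 W.)

Q = 4430 W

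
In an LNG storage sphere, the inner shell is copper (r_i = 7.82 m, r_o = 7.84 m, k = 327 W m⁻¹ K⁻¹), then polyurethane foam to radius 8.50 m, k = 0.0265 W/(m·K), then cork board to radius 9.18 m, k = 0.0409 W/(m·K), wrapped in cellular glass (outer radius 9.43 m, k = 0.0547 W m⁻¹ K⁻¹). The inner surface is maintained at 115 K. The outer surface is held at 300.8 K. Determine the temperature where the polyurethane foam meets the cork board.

T = 223.6 K

Treat each layer as a resistance in series:
  R_copper = (1/7.82 − 1/7.84)/(4πk) = 3.262×10^-4/(4π·327) = 7.939×10^-8 K/W
  R_polyurethane foam = (1/7.84 − 1/8.50)/(4πk) = 0.009904/(4π·0.0265) = 0.02974 K/W
  R_cork board = (1/8.50 − 1/9.18)/(4πk) = 0.008715/(4π·0.0409) = 0.01696 K/W
  R_cellular glass = (1/9.18 − 1/9.43)/(4πk) = 0.002888/(4π·0.0547) = 0.004201 K/W
ΣR = 7.939×10^-8 + 0.02974 + 0.01696 + 0.004201 = 0.05090 K/W
Q = ΔT/ΣR = (115 K − 300.8 K)/0.05090 = -3650 W
From the inner boundary to the polyurethane foam/cork board interface, ΣR_partial = 0.02974 K/W.
T_interface = T_in − Q·ΣR_partial = 115 K − (-3650)(0.02974) = 223.6 K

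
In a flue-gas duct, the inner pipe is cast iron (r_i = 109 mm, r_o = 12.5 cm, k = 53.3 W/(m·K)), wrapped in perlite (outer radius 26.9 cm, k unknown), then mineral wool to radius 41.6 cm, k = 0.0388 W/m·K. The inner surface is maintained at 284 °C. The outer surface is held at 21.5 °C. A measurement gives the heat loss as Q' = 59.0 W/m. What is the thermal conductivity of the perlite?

k = 0.0458 W/m·K

ΣR = ΔT/Q' = |284 − 21.5|/59.0 = 4.449 m·K/W
Known resistances:
  R'_cast iron = ln(0.125/0.109)/(2πk) = 0.1370/(2π·53.3) = 4.090×10^-4 m·K/W
  R'_mineral wool = ln(0.416/0.269)/(2πk) = 0.4360/(2π·0.0388) = 1.788 m·K/W
R_perlite = ΣR − ΣR_known = 4.449 − 1.788 = 2.661 m·K/W
ln(r₂/r₁)/(2πk) = 2.661 ⇒ k = 0.7664/(2π·2.661) = 0.0458 W/m·K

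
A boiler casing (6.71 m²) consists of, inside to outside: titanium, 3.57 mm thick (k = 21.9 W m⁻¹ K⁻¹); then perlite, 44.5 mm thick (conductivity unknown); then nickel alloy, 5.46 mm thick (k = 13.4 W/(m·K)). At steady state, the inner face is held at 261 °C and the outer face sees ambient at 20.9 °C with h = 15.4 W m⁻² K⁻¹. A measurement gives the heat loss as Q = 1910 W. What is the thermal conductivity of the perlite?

k = 0.0572 W/m·K

ΣR = ΔT/Q = |261 − 20.9|/1910 = 0.1257 K/W
Known resistances:
  R_titanium = L/(kA) = 0.00357/(21.9·6.71) = 2.429×10^-5 K/W
  R_nickel alloy = L/(kA) = 0.00546/(13.4·6.71) = 6.072×10^-5 K/W
  R_conv,out = 1/(hA) = 1/(15.4·6.71) = 0.009677 K/W
R_perlite = ΣR − ΣR_known = 0.1257 − 0.009762 = 0.1159 K/W
L/(kA) = 0.1159 ⇒ k = 0.0445/(0.1159·6.71) = 0.0572 W/m·K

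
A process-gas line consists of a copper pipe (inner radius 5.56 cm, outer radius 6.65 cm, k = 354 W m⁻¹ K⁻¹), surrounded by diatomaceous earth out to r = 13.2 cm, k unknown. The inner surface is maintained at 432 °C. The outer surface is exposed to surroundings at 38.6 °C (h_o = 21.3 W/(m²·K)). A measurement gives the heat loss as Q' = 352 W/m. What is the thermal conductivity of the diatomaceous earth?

ΣR = ΔT/Q' = |432 − 38.6|/352 = 1.118 m·K/W
Known resistances:
  R'_copper = ln(0.0665/0.0556)/(2πk) = 0.1790/(2π·354) = 8.049×10^-5 m·K/W
  R'_conv,out = 1/(2πr h) = 1/(2π·0.132·21.3) = 0.05661 m·K/W
R_diatomaceous earth = ΣR − ΣR_known = 1.118 − 0.05669 = 1.061 m·K/W
ln(r₂/r₁)/(2πk) = 1.061 ⇒ k = 0.6856/(2π·1.061) = 0.103 W/m·K

k = 0.103 W/m·K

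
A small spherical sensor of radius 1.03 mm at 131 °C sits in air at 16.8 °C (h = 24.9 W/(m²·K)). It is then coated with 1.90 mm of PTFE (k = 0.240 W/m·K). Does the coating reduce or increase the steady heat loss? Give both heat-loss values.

increases: 0.0379 → 0.197 W

Critical radius for a sphere: r_cr = 2k/h = 0.0193 m = 1.93 cm.
Outer radius after coating: r₂ = 0.00103 + 0.00190 = 0.00293 m.
Since r₁ < r_cr and r₂ ≤ r_cr, the coating moves toward the maximum at r_cr — heat loss rises.
Bare: R = 1/(4πr₁²h) = 3012 K/W; Q = 114.2/3012 = 0.0379 W.
Coated: R = R_cond + R_conv = 581.0 K/W; Q = 114.2/581.0 = 0.197 W.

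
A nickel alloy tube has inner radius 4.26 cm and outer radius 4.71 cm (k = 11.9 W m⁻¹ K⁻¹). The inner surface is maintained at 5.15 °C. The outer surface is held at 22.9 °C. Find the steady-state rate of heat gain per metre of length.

Q' = 13.2 kW/m

Q' = 2πk·ΔT/ln(r₂/r₁) = 2π × 11.9 × 17.75 / ln(0.0471/0.0426) = 13200 W/m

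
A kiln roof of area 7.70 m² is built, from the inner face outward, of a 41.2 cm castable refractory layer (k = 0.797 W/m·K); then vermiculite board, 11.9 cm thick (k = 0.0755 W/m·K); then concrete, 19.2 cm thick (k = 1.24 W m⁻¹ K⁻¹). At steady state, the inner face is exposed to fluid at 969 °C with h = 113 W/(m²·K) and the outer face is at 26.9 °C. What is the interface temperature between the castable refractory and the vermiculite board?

Treat each layer as a resistance in series:
  R_conv,in = 1/(hA) = 1/(113·7.70) = 0.001149 K/W
  R_castable refractory = L/(kA) = 0.412/(0.797·7.70) = 0.06713 K/W
  R_vermiculite board = L/(kA) = 0.119/(0.0755·7.70) = 0.2047 K/W
  R_concrete = L/(kA) = 0.192/(1.24·7.70) = 0.02011 K/W
ΣR = 0.001149 + 0.06713 + 0.2047 + 0.02011 = 0.2931 K/W
Q = ΔT/ΣR = (969 °C − 26.9 °C)/0.2931 = 3214 W
From the inner boundary to the castable refractory/vermiculite board interface, ΣR_partial = 0.06828 K/W.
T_interface = T_in − Q·ΣR_partial = 969 °C − (3214)(0.06828) = 750 °C

T = 750 °C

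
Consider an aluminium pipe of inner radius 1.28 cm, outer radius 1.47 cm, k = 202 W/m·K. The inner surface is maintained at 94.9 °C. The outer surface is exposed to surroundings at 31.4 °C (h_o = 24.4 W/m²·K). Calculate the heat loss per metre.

Q' = 143 W/m

Series thermal resistances, inner to outer:
  R'_aluminium = ln(0.0147/0.0128)/(2πk) = 0.1384/(2π·202) = 1.090×10^-4 m·K/W
  R'_conv,out = 1/(2πr h) = 1/(2π·0.0147·24.4) = 0.4437 m·K/W
ΣR = 1.090×10^-4 + 0.4437 = 0.4438 m·K/W
Q' = ΔT/ΣR = (94.9 °C − 31.4 °C)/0.4438 = 143 W/m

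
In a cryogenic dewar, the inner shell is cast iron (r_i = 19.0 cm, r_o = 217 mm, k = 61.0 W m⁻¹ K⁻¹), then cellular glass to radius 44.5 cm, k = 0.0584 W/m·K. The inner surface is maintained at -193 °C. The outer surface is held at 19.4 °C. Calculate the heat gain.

Treat each layer as a resistance in series:
  R_cast iron = (1/0.190 − 1/0.217)/(4πk) = 0.6549/(4π·61.0) = 8.543×10^-4 K/W
  R_cellular glass = (1/0.217 − 1/0.445)/(4πk) = 2.361/(4π·0.0584) = 3.217 K/W
ΣR = 8.543×10^-4 + 3.217 = 3.218 K/W
Q = ΔT/ΣR = (-193 °C − 19.4 °C)/3.218 = -66.0 W
(Negative Q ⇒ heat flows inward; heat gain = 66.0 W.)

Q = 66.0 W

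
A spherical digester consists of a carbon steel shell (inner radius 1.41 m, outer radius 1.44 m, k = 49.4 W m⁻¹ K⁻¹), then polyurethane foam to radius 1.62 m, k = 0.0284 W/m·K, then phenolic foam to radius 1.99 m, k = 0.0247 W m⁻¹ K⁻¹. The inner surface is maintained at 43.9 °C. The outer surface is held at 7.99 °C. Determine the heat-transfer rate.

Series thermal resistances, inner to outer:
  R_carbon steel = (1/1.41 − 1/1.44)/(4πk) = 0.01478/(4π·49.4) = 2.380×10^-5 K/W
  R_polyurethane foam = (1/1.44 − 1/1.62)/(4πk) = 0.07716/(4π·0.0284) = 0.2162 K/W
  R_phenolic foam = (1/1.62 − 1/1.99)/(4πk) = 0.1148/(4π·0.0247) = 0.3698 K/W
ΣR = 2.380×10^-5 + 0.2162 + 0.3698 = 0.5860 K/W
Q = ΔT/ΣR = (43.9 °C − 7.99 °C)/0.5860 = 61.3 W

Q = 61.3 W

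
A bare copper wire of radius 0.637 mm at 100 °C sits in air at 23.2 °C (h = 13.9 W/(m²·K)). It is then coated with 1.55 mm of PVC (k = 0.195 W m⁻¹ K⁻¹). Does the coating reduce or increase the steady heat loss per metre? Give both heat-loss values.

increases: 4.27 → 12.3 W/m

Critical radius for a cylinder: r_cr = k/h = 0.0140 m = 1.40 cm.
Outer radius after coating: r₂ = 6.37×10^-4 + 0.00155 = 0.002187 m.
Since r₁ < r_cr and r₂ ≤ r_cr, the coating moves toward the maximum at r_cr — heat loss rises.
Bare: R = 1/(2πr₁h) = 17.97 m·K/W; Q = 76.8/17.97 = 4.27 W/m.
Coated: R = R_cond + R_conv = 6.242 m·K/W; Q = 76.8/6.242 = 12.3 W/m.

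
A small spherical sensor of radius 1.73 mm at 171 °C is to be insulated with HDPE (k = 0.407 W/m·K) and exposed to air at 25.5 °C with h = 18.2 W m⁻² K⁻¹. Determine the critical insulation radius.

r_cr = 4.47 cm

For a sphere, r_cr = 2k_ins/h = 2·0.407/18.2 = 0.0447 m = 4.47 cm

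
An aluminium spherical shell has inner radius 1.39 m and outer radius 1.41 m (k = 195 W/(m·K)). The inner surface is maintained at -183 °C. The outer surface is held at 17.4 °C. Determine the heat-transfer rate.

Q = 48100 kW

Q = 4πk·ΔT/(1/r₁ − 1/r₂) = 4π × 195 × 200.4 / (1/1.39 − 1/1.41) = 4.81×10^7 W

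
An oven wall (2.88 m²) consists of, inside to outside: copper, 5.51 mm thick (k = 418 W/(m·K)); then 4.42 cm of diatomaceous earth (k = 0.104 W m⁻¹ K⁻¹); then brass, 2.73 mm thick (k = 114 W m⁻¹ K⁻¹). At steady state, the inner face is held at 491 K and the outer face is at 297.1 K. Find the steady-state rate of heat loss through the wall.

Treat each layer as a resistance in series:
  R_copper = L/(kA) = 0.00551/(418·2.88) = 4.577×10^-6 K/W
  R_diatomaceous earth = L/(kA) = 0.0442/(0.104·2.88) = 0.1476 K/W
  R_brass = L/(kA) = 0.00273/(114·2.88) = 8.315×10^-6 K/W
ΣR = 4.577×10^-6 + 0.1476 + 8.315×10^-6 = 0.1476 K/W
Q = ΔT/ΣR = (491 K − 297.1 K)/0.1476 = 1310 W

Q = 1310 W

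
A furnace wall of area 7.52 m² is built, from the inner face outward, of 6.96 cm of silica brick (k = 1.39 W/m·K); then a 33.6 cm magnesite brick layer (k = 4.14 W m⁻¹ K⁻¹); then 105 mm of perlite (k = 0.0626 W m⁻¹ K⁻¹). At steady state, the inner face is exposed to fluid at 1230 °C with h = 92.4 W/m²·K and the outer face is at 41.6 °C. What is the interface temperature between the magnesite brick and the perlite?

T = 1137 °C

Series thermal resistances, inner to outer:
  R_conv,in = 1/(hA) = 1/(92.4·7.52) = 0.001439 K/W
  R_silica brick = L/(kA) = 0.0696/(1.39·7.52) = 0.006659 K/W
  R_magnesite brick = L/(kA) = 0.336/(4.14·7.52) = 0.01079 K/W
  R_perlite = L/(kA) = 0.105/(0.0626·7.52) = 0.2230 K/W
ΣR = 0.001439 + 0.006659 + 0.01079 + 0.2230 = 0.2419 K/W
Q = ΔT/ΣR = (1230 °C − 41.6 °C)/0.2419 = 4913 W
From the inner boundary to the magnesite brick/perlite interface, ΣR_partial = 0.01889 K/W.
T_interface = T_in − Q·ΣR_partial = 1230 °C − (4913)(0.01889) = 1137 °C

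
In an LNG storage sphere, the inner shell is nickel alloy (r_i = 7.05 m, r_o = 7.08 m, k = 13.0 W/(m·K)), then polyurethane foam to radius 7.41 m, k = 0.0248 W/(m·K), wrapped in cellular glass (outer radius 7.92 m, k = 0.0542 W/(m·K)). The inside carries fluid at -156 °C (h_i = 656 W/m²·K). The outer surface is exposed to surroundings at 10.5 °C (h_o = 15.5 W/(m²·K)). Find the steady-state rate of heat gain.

Resistance network (inner→outer):
  R_conv,in = 1/(4πr²h) = 1/(4π·7.05²·656) = 2.441×10^-6 K/W
  R_nickel alloy = (1/7.05 − 1/7.08)/(4πk) = 6.010×10^-4/(4π·13.0) = 3.679×10^-6 K/W
  R_polyurethane foam = (1/7.08 − 1/7.41)/(4πk) = 0.006290/(4π·0.0248) = 0.02018 K/W
  R_cellular glass = (1/7.41 − 1/7.92)/(4πk) = 0.008690/(4π·0.0542) = 0.01276 K/W
  R_conv,out = 1/(4πr²h) = 1/(4π·7.92²·15.5) = 8.185×10^-5 K/W
ΣR = 2.441×10^-6 + 3.679×10^-6 + 0.02018 + 0.01276 + 8.185×10^-5 = 0.03303 K/W
Q = ΔT/ΣR = (-156 °C − 10.5 °C)/0.03303 = -5040 W
(Negative Q ⇒ heat flows inward; heat gain = 5040 W.)

Q = 5.04 kW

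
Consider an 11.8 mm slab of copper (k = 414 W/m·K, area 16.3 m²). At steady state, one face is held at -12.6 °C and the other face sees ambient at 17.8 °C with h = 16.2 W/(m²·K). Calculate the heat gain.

Treat each layer as a resistance in series:
  R_copper = L/(kA) = 0.0118/(414·16.3) = 1.749×10^-6 K/W
  R_conv,out = 1/(hA) = 1/(16.2·16.3) = 0.003787 K/W
ΣR = 1.749×10^-6 + 0.003787 = 0.003789 K/W
Q = ΔT/ΣR = (-12.6 °C − 17.8 °C)/0.003789 = -8020 W
(Negative Q ⇒ heat flows inward; heat gain = 8020 W.)

Q = 8020 W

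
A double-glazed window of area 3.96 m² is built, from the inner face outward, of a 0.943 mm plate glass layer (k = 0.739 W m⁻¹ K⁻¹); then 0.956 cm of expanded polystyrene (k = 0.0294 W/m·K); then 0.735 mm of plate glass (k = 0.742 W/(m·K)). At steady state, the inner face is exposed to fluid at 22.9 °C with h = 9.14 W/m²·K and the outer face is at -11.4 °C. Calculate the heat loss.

Q = 311 W

Resistance network (inner→outer):
  R_conv,in = 1/(hA) = 1/(9.14·3.96) = 0.02763 K/W
  R_plate glass = L/(kA) = 9.43×10^-4/(0.739·3.96) = 3.222×10^-4 K/W
  R_expanded polystyrene = L/(kA) = 0.00956/(0.0294·3.96) = 0.08211 K/W
  R_plate glass = L/(kA) = 7.35×10^-4/(0.742·3.96) = 2.501×10^-4 K/W
ΣR = 0.02763 + 3.222×10^-4 + 0.08211 + 2.501×10^-4 = 0.1103 K/W
Q = ΔT/ΣR = (22.9 °C − -11.4 °C)/0.1103 = 311 W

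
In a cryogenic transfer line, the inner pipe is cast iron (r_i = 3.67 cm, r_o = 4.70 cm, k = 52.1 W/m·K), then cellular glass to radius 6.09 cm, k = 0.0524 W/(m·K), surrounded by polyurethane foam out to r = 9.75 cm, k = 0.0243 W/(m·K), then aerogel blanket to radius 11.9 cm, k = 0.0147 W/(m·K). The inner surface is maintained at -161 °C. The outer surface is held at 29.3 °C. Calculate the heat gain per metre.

Series thermal resistances, inner to outer:
  R'_cast iron = ln(0.0470/0.0367)/(2πk) = 0.2474/(2π·52.1) = 7.557×10^-4 m·K/W
  R'_cellular glass = ln(0.0609/0.0470)/(2πk) = 0.2591/(2π·0.0524) = 0.7869 m·K/W
  R'_polyurethane foam = ln(0.0975/0.0609)/(2πk) = 0.4706/(2π·0.0243) = 3.082 m·K/W
  R'_aerogel blanket = ln(0.119/0.0975)/(2πk) = 0.1993/(2π·0.0147) = 2.157 m·K/W
ΣR = 7.557×10^-4 + 0.7869 + 3.082 + 2.157 = 6.027 m·K/W
Q' = ΔT/ΣR = (-161 °C − 29.3 °C)/6.027 = -31.6 W/m
(Negative Q' ⇒ heat flows inward; heat gain = 31.6 W/m.)

Q' = 31.6 W/m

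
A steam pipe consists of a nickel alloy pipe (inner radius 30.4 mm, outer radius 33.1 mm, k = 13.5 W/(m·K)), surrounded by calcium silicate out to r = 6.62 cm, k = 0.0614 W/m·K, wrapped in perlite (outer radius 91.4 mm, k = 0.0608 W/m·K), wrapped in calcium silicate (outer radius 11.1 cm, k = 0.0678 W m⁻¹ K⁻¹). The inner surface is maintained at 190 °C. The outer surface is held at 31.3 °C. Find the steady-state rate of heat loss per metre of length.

Resistance network (inner→outer):
  R'_nickel alloy = ln(0.0331/0.0304)/(2πk) = 0.08509/(2π·13.5) = 0.001003 m·K/W
  R'_calcium silicate = ln(0.0662/0.0331)/(2πk) = 0.6931/(2π·0.0614) = 1.797 m·K/W
  R'_perlite = ln(0.0914/0.0662)/(2πk) = 0.3226/(2π·0.0608) = 0.8444 m·K/W
  R'_calcium silicate = ln(0.111/0.0914)/(2πk) = 0.1943/(2π·0.0678) = 0.4561 m·K/W
ΣR = 0.001003 + 1.797 + 0.8444 + 0.4561 = 3.099 m·K/W
Q' = ΔT/ΣR = (190 °C − 31.3 °C)/3.099 = 51.2 W/m

Q' = 51.2 W/m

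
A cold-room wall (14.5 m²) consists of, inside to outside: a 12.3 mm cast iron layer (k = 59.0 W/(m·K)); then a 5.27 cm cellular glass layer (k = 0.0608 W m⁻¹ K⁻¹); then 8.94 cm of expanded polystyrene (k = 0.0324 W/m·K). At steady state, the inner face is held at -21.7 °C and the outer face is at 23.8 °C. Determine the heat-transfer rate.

Series thermal resistances, inner to outer:
  R_cast iron = L/(kA) = 0.0123/(59.0·14.5) = 1.438×10^-5 K/W
  R_cellular glass = L/(kA) = 0.0527/(0.0608·14.5) = 0.05978 K/W
  R_expanded polystyrene = L/(kA) = 0.0894/(0.0324·14.5) = 0.1903 K/W
ΣR = 1.438×10^-5 + 0.05978 + 0.1903 = 0.2501 K/W
Q = ΔT/ΣR = (-21.7 °C − 23.8 °C)/0.2501 = -182 W
(Negative Q ⇒ heat flows inward; heat gain = 182 W.)

Q = 182 W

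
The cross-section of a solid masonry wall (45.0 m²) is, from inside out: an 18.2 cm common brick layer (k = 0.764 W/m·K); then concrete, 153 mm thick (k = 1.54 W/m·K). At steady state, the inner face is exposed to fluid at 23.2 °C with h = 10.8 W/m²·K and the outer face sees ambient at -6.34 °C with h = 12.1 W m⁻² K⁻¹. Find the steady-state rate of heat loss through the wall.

Q = 2590 W

Resistance network (inner→outer):
  R_conv,in = 1/(hA) = 1/(10.8·45.0) = 0.002058 K/W
  R_common brick = L/(kA) = 0.182/(0.764·45.0) = 0.005294 K/W
  R_concrete = L/(kA) = 0.153/(1.54·45.0) = 0.002208 K/W
  R_conv,out = 1/(hA) = 1/(12.1·45.0) = 0.001837 K/W
ΣR = 0.002058 + 0.005294 + 0.002208 + 0.001837 = 0.01140 K/W
Q = ΔT/ΣR = (23.2 °C − -6.34 °C)/0.01140 = 2590 W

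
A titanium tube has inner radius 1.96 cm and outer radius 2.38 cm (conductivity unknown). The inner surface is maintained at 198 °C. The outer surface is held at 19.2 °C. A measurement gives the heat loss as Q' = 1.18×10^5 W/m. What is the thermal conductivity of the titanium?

k = 20.4 W/m·K

ΣR = ΔT/Q' = |198 − 19.2|/1.18×10^5 = 0.001515 m·K/W
ln(r₂/r₁)/(2πk) = 0.001515 ⇒ k = 0.1942/(2π·0.001515) = 20.4 W/m·K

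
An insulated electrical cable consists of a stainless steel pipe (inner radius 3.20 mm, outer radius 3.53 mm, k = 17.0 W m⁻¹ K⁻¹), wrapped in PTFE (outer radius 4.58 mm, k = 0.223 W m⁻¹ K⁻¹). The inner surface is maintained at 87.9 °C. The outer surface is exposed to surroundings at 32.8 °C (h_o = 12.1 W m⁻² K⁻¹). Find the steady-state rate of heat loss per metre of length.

Resistance network (inner→outer):
  R'_stainless steel = ln(0.00353/0.00320)/(2πk) = 0.09815/(2π·17.0) = 9.189×10^-4 m·K/W
  R'_PTFE = ln(0.00458/0.00353)/(2πk) = 0.2604/(2π·0.223) = 0.1858 m·K/W
  R'_conv,out = 1/(2πr h) = 1/(2π·0.00458·12.1) = 2.872 m·K/W
ΣR = 9.189×10^-4 + 0.1858 + 2.872 = 3.059 m·K/W
Q' = ΔT/ΣR = (87.9 °C − 32.8 °C)/3.059 = 18.0 W/m

Q' = 18.0 W/m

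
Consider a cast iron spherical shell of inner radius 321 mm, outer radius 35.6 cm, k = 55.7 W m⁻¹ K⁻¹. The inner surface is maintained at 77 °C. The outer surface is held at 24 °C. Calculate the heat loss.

Q = 4πk·ΔT/(1/r₁ − 1/r₂) = 4π × 55.7 × 53 / (1/0.321 − 1/0.356) = 1.21×10^5 W

Q = 121 kW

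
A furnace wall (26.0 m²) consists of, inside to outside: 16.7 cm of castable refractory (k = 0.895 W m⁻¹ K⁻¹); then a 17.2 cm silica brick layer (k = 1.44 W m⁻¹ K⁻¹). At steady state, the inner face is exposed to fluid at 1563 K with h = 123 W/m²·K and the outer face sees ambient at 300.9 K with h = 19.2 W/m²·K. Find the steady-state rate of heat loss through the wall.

Q = 89600 W

Treat each layer as a resistance in series:
  R_conv,in = 1/(hA) = 1/(123·26.0) = 3.127×10^-4 K/W
  R_castable refractory = L/(kA) = 0.167/(0.895·26.0) = 0.007177 K/W
  R_silica brick = L/(kA) = 0.172/(1.44·26.0) = 0.004594 K/W
  R_conv,out = 1/(hA) = 1/(19.2·26.0) = 0.002003 K/W
ΣR = 3.127×10^-4 + 0.007177 + 0.004594 + 0.002003 = 0.01409 K/W
Q = ΔT/ΣR = (1563 K − 300.9 K)/0.01409 = 89600 W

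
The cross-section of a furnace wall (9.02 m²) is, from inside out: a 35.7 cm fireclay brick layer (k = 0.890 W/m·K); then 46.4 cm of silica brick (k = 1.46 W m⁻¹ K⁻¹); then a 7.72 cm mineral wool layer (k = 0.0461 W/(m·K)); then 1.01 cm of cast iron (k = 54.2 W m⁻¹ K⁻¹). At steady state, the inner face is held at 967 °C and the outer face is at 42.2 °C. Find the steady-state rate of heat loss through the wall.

Series thermal resistances, inner to outer:
  R_fireclay brick = L/(kA) = 0.357/(0.890·9.02) = 0.04447 K/W
  R_silica brick = L/(kA) = 0.464/(1.46·9.02) = 0.03523 K/W
  R_mineral wool = L/(kA) = 0.0772/(0.0461·9.02) = 0.1857 K/W
  R_cast iron = L/(kA) = 0.0101/(54.2·9.02) = 2.066×10^-5 K/W
ΣR = 0.04447 + 0.03523 + 0.1857 + 2.066×10^-5 = 0.2654 K/W
Q = ΔT/ΣR = (967 °C − 42.2 °C)/0.2654 = 3480 W

Q = 3480 W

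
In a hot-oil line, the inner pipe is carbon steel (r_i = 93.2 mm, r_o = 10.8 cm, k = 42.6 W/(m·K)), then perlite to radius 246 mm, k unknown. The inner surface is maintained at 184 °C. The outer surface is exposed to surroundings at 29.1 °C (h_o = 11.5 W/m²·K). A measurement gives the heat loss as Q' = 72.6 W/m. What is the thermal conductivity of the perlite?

ΣR = ΔT/Q' = |184 − 29.1|/72.6 = 2.134 m·K/W
Known resistances:
  R'_carbon steel = ln(0.108/0.0932)/(2πk) = 0.1474/(2π·42.6) = 5.506×10^-4 m·K/W
  R'_conv,out = 1/(2πr h) = 1/(2π·0.246·11.5) = 0.05626 m·K/W
R_perlite = ΣR − ΣR_known = 2.134 − 0.05681 = 2.077 m·K/W
ln(r₂/r₁)/(2πk) = 2.077 ⇒ k = 0.8232/(2π·2.077) = 0.0631 W/m·K

k = 0.0631 W/m·K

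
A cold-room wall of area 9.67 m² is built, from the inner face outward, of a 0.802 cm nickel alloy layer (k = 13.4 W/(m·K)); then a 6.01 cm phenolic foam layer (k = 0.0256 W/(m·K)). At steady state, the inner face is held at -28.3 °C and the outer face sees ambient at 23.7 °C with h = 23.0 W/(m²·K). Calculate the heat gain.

Resistance network (inner→outer):
  R_nickel alloy = L/(kA) = 0.00802/(13.4·9.67) = 6.189×10^-5 K/W
  R_phenolic foam = L/(kA) = 0.0601/(0.0256·9.67) = 0.2428 K/W
  R_conv,out = 1/(hA) = 1/(23.0·9.67) = 0.004496 K/W
ΣR = 6.189×10^-5 + 0.2428 + 0.004496 = 0.2474 K/W
Q = ΔT/ΣR = (-28.3 °C − 23.7 °C)/0.2474 = -210 W
(Negative Q ⇒ heat flows inward; heat gain = 210 W.)

Q = 210 W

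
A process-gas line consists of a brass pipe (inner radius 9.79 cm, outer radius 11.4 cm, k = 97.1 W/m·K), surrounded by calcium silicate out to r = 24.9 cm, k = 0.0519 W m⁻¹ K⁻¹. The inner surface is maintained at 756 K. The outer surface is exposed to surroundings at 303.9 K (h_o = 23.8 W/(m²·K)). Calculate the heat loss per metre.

Q' = 187 W/m

Series thermal resistances, inner to outer:
  R'_brass = ln(0.114/0.0979)/(2πk) = 0.1523/(2π·97.1) = 2.496×10^-4 m·K/W
  R'_calcium silicate = ln(0.249/0.114)/(2πk) = 0.7813/(2π·0.0519) = 2.396 m·K/W
  R'_conv,out = 1/(2πr h) = 1/(2π·0.249·23.8) = 0.02686 m·K/W
ΣR = 2.496×10^-4 + 2.396 + 0.02686 = 2.423 m·K/W
Q' = ΔT/ΣR = (756 K − 303.9 K)/2.423 = 187 W/m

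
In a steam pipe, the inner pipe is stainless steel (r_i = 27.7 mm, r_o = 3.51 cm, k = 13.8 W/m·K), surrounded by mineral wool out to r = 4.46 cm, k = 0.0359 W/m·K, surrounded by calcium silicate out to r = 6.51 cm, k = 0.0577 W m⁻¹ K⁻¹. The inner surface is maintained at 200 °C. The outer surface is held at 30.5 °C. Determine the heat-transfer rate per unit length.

Q' = 80.4 W/m

Treat each layer as a resistance in series:
  R'_stainless steel = ln(0.0351/0.0277)/(2πk) = 0.2368/(2π·13.8) = 0.002731 m·K/W
  R'_mineral wool = ln(0.0446/0.0351)/(2πk) = 0.2395/(2π·0.0359) = 1.062 m·K/W
  R'_calcium silicate = ln(0.0651/0.0446)/(2πk) = 0.3782/(2π·0.0577) = 1.043 m·K/W
ΣR = 0.002731 + 1.062 + 1.043 = 2.108 m·K/W
Q' = ΔT/ΣR = (200 °C − 30.5 °C)/2.108 = 80.4 W/m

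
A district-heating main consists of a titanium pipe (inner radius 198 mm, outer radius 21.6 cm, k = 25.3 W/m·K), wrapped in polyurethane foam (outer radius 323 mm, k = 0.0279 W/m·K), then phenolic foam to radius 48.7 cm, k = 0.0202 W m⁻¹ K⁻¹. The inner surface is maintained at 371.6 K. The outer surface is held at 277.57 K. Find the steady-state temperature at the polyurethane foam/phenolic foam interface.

T = 332.6 K

Resistance network (inner→outer):
  R'_titanium = ln(0.216/0.198)/(2πk) = 0.08701/(2π·25.3) = 5.474×10^-4 m·K/W
  R'_polyurethane foam = ln(0.323/0.216)/(2πk) = 0.4024/(2π·0.0279) = 2.295 m·K/W
  R'_phenolic foam = ln(0.487/0.323)/(2πk) = 0.4106/(2π·0.0202) = 3.235 m·K/W
ΣR = 5.474×10^-4 + 2.295 + 3.235 = 5.531 m·K/W
Q' = ΔT/ΣR = (371.6 K − 277.57 K)/5.531 = 17.00 W/m
From the inner boundary to the polyurethane foam/phenolic foam interface, ΣR_partial = 2.296 m·K/W.
T_interface = T_in − Q'·ΣR_partial = 371.6 K − (17.00)(2.296) = 332.6 K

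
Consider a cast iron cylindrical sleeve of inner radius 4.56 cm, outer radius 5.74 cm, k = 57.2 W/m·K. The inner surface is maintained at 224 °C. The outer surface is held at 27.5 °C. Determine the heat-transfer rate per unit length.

Q' = 307 kW/m

Q' = 2πk·ΔT/ln(r₂/r₁) = 2π × 57.2 × 196.5 / ln(0.0574/0.0456) = 3.07×10^5 W/m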